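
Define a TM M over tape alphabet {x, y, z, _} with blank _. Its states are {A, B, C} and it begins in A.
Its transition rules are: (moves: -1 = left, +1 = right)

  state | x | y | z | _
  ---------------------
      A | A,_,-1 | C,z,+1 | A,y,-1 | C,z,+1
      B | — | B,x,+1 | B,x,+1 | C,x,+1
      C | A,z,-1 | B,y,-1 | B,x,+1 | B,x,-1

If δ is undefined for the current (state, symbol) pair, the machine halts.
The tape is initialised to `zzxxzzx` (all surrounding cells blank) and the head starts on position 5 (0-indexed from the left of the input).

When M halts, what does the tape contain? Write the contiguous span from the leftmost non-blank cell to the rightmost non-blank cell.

xxxxxyyx

state=A head=5 tape=_zzxxz[z]x   (A,z)→(A,y,-1)
state=A head=4 tape=_zzxx[z]yx   (A,z)→(A,y,-1)
state=A head=3 tape=_zzx[x]yyx   (A,x)→(A,_,-1)
state=A head=2 tape=_zz[x]_yyx   (A,x)→(A,_,-1)
state=A head=1 tape=_z[z]__yyx   (A,z)→(A,y,-1)
state=A head=0 tape=_[z]y__yyx   (A,z)→(A,y,-1)
state=A head=-1 tape=[_]yy__yyx   (A,_)→(C,z,+1)
state=C head=0 tape=z[y]y__yyx   (C,y)→(B,y,-1)
state=B head=-1 tape=[z]yy__yyx   (B,z)→(B,x,+1)
state=B head=0 tape=x[y]y__yyx   (B,y)→(B,x,+1)
state=B head=1 tape=xx[y]__yyx   (B,y)→(B,x,+1)
state=B head=2 tape=xxx[_]_yyx   (B,_)→(C,x,+1)
state=C head=3 tape=xxxx[_]yyx   (C,_)→(B,x,-1)
state=B head=2 tape=xxx[x]xyyx
The non-blank tape span at halt is xxxxxyyx.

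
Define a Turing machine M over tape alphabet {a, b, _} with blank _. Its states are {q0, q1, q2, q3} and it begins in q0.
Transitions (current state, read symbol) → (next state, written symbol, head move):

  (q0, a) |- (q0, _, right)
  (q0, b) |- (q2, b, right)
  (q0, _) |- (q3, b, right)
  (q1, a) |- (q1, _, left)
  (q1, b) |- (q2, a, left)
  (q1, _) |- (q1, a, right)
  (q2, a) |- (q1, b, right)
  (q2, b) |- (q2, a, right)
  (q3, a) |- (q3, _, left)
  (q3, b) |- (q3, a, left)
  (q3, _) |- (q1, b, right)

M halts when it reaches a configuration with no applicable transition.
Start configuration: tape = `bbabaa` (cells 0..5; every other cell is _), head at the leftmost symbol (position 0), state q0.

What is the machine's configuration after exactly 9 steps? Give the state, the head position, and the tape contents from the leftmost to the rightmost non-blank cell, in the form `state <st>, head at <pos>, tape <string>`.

q0 | [b]babaa   read b → write b, move right, go to q2
q2 | b[b]abaa   read b → write a, move right, go to q2
q2 | ba[a]baa   read a → write b, move right, go to q1
q1 | bab[b]aa   read b → write a, move left, go to q2
q2 | ba[b]aaa   read b → write a, move right, go to q2
q2 | baa[a]aa   read a → write b, move right, go to q1
q1 | baab[a]a   read a → write _, move left, go to q1
q1 | baa[b]_a   read b → write a, move left, go to q2
q2 | ba[a]a_a   read a → write b, move right, go to q1
q1 | bab[a]_a
After 9 steps: state q1, head at 3, tape baba_a.

state q1, head at 3, tape baba_a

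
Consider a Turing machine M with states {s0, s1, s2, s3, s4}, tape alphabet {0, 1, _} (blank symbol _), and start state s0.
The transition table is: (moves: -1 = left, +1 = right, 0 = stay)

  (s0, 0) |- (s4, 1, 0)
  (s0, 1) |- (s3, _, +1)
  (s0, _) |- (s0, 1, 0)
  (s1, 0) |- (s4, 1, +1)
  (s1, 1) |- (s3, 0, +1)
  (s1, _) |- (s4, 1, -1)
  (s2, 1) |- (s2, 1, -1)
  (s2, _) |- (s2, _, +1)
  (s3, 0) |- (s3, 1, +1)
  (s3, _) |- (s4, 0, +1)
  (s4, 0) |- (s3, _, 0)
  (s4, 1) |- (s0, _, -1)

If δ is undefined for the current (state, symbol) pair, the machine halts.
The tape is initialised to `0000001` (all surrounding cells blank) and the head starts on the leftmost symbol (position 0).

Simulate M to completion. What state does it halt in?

s0 | _[0]000001   read 0 → write 1, move 0, go to s4
s4 | _[1]000001   read 1 → write _, move -1, go to s0
s0 | [_]_000001   read _ → write 1, move 0, go to s0
s0 | [1]_000001   read 1 → write _, move +1, go to s3
s3 | _[_]000001   read _ → write 0, move +1, go to s4
s4 | _0[0]00001   read 0 → write _, move 0, go to s3
s3 | _0[_]00001   read _ → write 0, move +1, go to s4
s4 | _00[0]0001   read 0 → write _, move 0, go to s3
s3 | _00[_]0001   read _ → write 0, move +1, go to s4
s4 | _000[0]001   read 0 → write _, move 0, go to s3
s3 | _000[_]001   read _ → write 0, move +1, go to s4
s4 | _0000[0]01   read 0 → write _, move 0, go to s3
s3 | _0000[_]01   read _ → write 0, move +1, go to s4
s4 | _00000[0]1   read 0 → write _, move 0, go to s3
s3 | _00000[_]1   read _ → write 0, move +1, go to s4
s4 | _000000[1]   read 1 → write _, move -1, go to s0
s0 | _00000[0]_   read 0 → write 1, move 0, go to s4
s4 | _00000[1]_   read 1 → write _, move -1, go to s0
s0 | _0000[0]__   read 0 → write 1, move 0, go to s4
s4 | _0000[1]__   read 1 → write _, move -1, go to s0
s0 | _000[0]___   read 0 → write 1, move 0, go to s4
s4 | _000[1]___   read 1 → write _, move -1, go to s0
s0 | _00[0]____   read 0 → write 1, move 0, go to s4
s4 | _00[1]____   read 1 → write _, move -1, go to s0
s0 | _0[0]_____   read 0 → write 1, move 0, go to s4
s4 | _0[1]_____   read 1 → write _, move -1, go to s0
s0 | _[0]______   read 0 → write 1, move 0, go to s4
s4 | _[1]______   read 1 → write _, move -1, go to s0
s0 | [_]_______   read _ → write 1, move 0, go to s0
s0 | [1]_______   read 1 → write _, move +1, go to s3
s3 | _[_]______   read _ → write 0, move +1, go to s4
s4 | _0[_]_____
No transition is defined for (s4, _); M halts in state s4.

s4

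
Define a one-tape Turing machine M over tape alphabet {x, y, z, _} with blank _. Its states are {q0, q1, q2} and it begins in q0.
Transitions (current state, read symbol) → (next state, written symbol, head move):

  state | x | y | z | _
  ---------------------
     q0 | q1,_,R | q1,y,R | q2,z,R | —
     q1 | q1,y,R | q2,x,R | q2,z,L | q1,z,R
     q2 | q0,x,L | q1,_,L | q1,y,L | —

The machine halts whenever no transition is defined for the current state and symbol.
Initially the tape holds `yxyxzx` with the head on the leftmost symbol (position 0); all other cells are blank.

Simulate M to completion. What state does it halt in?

q2

state=q0 head=0 tape=[y]xyxzx   (q0,y)→(q1,y,R)
state=q1 head=1 tape=y[x]yxzx   (q1,x)→(q1,y,R)
state=q1 head=2 tape=yy[y]xzx   (q1,y)→(q2,x,R)
state=q2 head=3 tape=yyx[x]zx   (q2,x)→(q0,x,L)
state=q0 head=2 tape=yy[x]xzx   (q0,x)→(q1,_,R)
state=q1 head=3 tape=yy_[x]zx   (q1,x)→(q1,y,R)
state=q1 head=4 tape=yy_y[z]x   (q1,z)→(q2,z,L)
state=q2 head=3 tape=yy_[y]zx   (q2,y)→(q1,_,L)
state=q1 head=2 tape=yy[_]_zx   (q1,_)→(q1,z,R)
state=q1 head=3 tape=yyz[_]zx   (q1,_)→(q1,z,R)
state=q1 head=4 tape=yyzz[z]x   (q1,z)→(q2,z,L)
state=q2 head=3 tape=yyz[z]zx   (q2,z)→(q1,y,L)
state=q1 head=2 tape=yy[z]yzx   (q1,z)→(q2,z,L)
state=q2 head=1 tape=y[y]zyzx   (q2,y)→(q1,_,L)
state=q1 head=0 tape=[y]_zyzx   (q1,y)→(q2,x,R)
state=q2 head=1 tape=x[_]zyzx
No transition is defined for (q2, _); M halts in state q2.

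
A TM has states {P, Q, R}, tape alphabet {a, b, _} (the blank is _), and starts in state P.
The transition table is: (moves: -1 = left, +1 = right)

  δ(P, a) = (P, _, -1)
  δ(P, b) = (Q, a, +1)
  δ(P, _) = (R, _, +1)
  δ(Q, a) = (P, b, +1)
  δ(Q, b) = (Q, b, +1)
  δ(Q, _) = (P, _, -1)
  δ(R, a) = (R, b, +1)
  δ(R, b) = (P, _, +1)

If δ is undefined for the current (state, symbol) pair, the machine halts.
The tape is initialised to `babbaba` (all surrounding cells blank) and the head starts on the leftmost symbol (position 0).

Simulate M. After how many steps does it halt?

P | [b]abbaba__   read b → write a, move +1, go to Q
Q | a[a]bbaba__   read a → write b, move +1, go to P
P | ab[b]baba__   read b → write a, move +1, go to Q
Q | aba[b]aba__   read b → write b, move +1, go to Q
Q | abab[a]ba__   read a → write b, move +1, go to P
P | ababb[b]a__   read b → write a, move +1, go to Q
Q | ababba[a]__   read a → write b, move +1, go to P
P | ababbab[_]_   read _ → write _, move +1, go to R
R | ababbab_[_]
M halts after 8 transitions.

8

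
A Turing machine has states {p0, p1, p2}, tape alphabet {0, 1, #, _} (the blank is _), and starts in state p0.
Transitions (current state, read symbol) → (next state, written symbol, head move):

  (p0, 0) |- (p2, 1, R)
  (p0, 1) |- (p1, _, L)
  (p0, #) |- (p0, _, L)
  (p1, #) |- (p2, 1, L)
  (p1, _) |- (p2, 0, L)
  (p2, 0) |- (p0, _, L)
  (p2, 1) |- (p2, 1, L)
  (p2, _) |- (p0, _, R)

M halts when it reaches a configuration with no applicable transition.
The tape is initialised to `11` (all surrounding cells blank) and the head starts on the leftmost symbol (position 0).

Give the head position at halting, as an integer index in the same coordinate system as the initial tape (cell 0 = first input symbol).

2

state=p0 head=0 tape=___[1]1_   (p0,1)→(p1,_,L)
state=p1 head=-1 tape=__[_]_1_   (p1,_)→(p2,0,L)
state=p2 head=-2 tape=_[_]0_1_   (p2,_)→(p0,_,R)
state=p0 head=-1 tape=__[0]_1_   (p0,0)→(p2,1,R)
state=p2 head=0 tape=__1[_]1_   (p2,_)→(p0,_,R)
state=p0 head=1 tape=__1_[1]_   (p0,1)→(p1,_,L)
state=p1 head=0 tape=__1[_]__   (p1,_)→(p2,0,L)
state=p2 head=-1 tape=__[1]0__   (p2,1)→(p2,1,L)
state=p2 head=-2 tape=_[_]10__   (p2,_)→(p0,_,R)
state=p0 head=-1 tape=__[1]0__   (p0,1)→(p1,_,L)
state=p1 head=-2 tape=_[_]_0__   (p1,_)→(p2,0,L)
state=p2 head=-3 tape=[_]0_0__   (p2,_)→(p0,_,R)
state=p0 head=-2 tape=_[0]_0__   (p0,0)→(p2,1,R)
state=p2 head=-1 tape=_1[_]0__   (p2,_)→(p0,_,R)
state=p0 head=0 tape=_1_[0]__   (p0,0)→(p2,1,R)
state=p2 head=1 tape=_1_1[_]_   (p2,_)→(p0,_,R)
state=p0 head=2 tape=_1_1_[_]
At halt the head is at cell 2.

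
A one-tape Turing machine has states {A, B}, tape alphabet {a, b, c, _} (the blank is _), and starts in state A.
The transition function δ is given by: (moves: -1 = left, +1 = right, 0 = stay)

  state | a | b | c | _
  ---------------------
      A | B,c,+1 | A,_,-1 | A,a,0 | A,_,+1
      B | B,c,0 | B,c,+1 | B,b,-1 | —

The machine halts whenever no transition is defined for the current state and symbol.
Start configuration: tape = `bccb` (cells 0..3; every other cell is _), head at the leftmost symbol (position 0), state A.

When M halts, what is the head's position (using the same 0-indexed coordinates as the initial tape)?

A | _[b]ccb   read b → write _, move -1, go to A
A | [_]_ccb   read _ → write _, move +1, go to A
A | _[_]ccb   read _ → write _, move +1, go to A
A | __[c]cb   read c → write a, move 0, go to A
A | __[a]cb   read a → write c, move +1, go to B
B | __c[c]b   read c → write b, move -1, go to B
B | __[c]bb   read c → write b, move -1, go to B
B | _[_]bbb
At halt the head is at cell 0.

0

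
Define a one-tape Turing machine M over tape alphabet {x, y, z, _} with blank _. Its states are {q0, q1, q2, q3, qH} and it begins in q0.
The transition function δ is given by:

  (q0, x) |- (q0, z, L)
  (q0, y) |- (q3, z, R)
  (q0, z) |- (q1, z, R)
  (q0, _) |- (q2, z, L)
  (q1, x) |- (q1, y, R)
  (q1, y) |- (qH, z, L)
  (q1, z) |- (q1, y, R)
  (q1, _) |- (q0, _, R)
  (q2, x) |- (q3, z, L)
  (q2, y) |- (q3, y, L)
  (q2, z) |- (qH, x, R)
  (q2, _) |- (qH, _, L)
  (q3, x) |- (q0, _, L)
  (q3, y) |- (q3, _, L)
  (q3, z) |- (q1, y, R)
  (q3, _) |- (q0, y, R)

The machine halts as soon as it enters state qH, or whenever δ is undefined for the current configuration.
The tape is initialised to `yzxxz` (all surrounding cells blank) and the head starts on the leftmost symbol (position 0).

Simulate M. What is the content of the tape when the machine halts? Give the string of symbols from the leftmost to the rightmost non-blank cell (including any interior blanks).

zyyyy_z

q0 | [y]zxxz__   read y → write z, move R, go to q3
q3 | z[z]xxz__   read z → write y, move R, go to q1
q1 | zy[x]xz__   read x → write y, move R, go to q1
q1 | zyy[x]z__   read x → write y, move R, go to q1
q1 | zyyy[z]__   read z → write y, move R, go to q1
q1 | zyyyy[_]_   read _ → write _, move R, go to q0
q0 | zyyyy_[_]   read _ → write z, move L, go to q2
q2 | zyyyy[_]z   read _ → write _, move L, go to qH
qH | zyyy[y]_z
The non-blank tape span at halt is zyyyy_z.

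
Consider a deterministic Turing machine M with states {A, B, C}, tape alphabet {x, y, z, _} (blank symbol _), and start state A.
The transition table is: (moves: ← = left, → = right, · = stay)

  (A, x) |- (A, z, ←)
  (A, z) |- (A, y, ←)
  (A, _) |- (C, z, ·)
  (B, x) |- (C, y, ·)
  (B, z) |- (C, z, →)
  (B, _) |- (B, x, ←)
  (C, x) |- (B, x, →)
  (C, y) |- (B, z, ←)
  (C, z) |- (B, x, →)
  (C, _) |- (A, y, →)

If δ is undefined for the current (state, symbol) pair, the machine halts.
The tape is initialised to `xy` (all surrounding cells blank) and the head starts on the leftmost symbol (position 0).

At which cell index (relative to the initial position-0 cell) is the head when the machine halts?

3

A | _[x]y____   read x → write z, move ←, go to A
A | [_]zy____   read _ → write z, move ·, go to C
C | [z]zy____   read z → write x, move →, go to B
B | x[z]y____   read z → write z, move →, go to C
C | xz[y]____   read y → write z, move ←, go to B
B | x[z]z____   read z → write z, move →, go to C
C | xz[z]____   read z → write x, move →, go to B
B | xzx[_]___   read _ → write x, move ←, go to B
B | xz[x]x___   read x → write y, move ·, go to C
C | xz[y]x___   read y → write z, move ←, go to B
B | x[z]zx___   read z → write z, move →, go to C
C | xz[z]x___   read z → write x, move →, go to B
B | xzx[x]___   read x → write y, move ·, go to C
C | xzx[y]___   read y → write z, move ←, go to B
B | xz[x]z___   read x → write y, move ·, go to C
C | xz[y]z___   read y → write z, move ←, go to B
B | x[z]zz___   read z → write z, move →, go to C
C | xz[z]z___   read z → write x, move →, go to B
B | xzx[z]___   read z → write z, move →, go to C
C | xzxz[_]__   read _ → write y, move →, go to A
A | xzxzy[_]_   read _ → write z, move ·, go to C
C | xzxzy[z]_   read z → write x, move →, go to B
B | xzxzyx[_]   read _ → write x, move ←, go to B
B | xzxzy[x]x   read x → write y, move ·, go to C
C | xzxzy[y]x   read y → write z, move ←, go to B
B | xzxz[y]zx
At halt the head is at cell 3.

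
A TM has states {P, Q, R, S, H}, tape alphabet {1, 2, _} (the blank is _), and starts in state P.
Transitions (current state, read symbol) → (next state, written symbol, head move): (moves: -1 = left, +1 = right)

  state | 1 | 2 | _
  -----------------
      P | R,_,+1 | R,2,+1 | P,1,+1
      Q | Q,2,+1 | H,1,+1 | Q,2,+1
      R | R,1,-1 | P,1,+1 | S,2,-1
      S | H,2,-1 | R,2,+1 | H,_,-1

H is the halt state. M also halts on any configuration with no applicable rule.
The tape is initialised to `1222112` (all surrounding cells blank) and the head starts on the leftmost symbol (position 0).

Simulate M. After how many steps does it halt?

8

state=P head=0 tape=[1]222112   (P,1)→(R,_,+1)
state=R head=1 tape=_[2]22112   (R,2)→(P,1,+1)
state=P head=2 tape=_1[2]2112   (P,2)→(R,2,+1)
state=R head=3 tape=_12[2]112   (R,2)→(P,1,+1)
state=P head=4 tape=_121[1]12   (P,1)→(R,_,+1)
state=R head=5 tape=_121_[1]2   (R,1)→(R,1,-1)
state=R head=4 tape=_121[_]12   (R,_)→(S,2,-1)
state=S head=3 tape=_12[1]212   (S,1)→(H,2,-1)
state=H head=2 tape=_1[2]2212
M halts after 8 transitions.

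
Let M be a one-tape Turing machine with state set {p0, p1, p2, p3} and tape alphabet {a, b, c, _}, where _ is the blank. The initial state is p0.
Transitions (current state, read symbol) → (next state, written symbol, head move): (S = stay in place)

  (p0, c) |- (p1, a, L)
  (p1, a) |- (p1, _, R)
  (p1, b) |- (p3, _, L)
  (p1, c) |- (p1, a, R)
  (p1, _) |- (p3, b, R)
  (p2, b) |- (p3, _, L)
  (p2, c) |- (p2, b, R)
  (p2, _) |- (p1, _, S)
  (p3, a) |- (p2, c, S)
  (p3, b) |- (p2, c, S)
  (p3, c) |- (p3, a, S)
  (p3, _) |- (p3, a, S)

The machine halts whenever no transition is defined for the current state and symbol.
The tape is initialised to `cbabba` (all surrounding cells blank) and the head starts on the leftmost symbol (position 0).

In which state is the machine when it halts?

p2

p0 | _[c]babba   read c → write a, move L, go to p1
p1 | [_]ababba   read _ → write b, move R, go to p3
p3 | b[a]babba   read a → write c, move S, go to p2
p2 | b[c]babba   read c → write b, move R, go to p2
p2 | bb[b]abba   read b → write _, move L, go to p3
p3 | b[b]_abba   read b → write c, move S, go to p2
p2 | b[c]_abba   read c → write b, move R, go to p2
p2 | bb[_]abba   read _ → write _, move S, go to p1
p1 | bb[_]abba   read _ → write b, move R, go to p3
p3 | bbb[a]bba   read a → write c, move S, go to p2
p2 | bbb[c]bba   read c → write b, move R, go to p2
p2 | bbbb[b]ba   read b → write _, move L, go to p3
p3 | bbb[b]_ba   read b → write c, move S, go to p2
p2 | bbb[c]_ba   read c → write b, move R, go to p2
p2 | bbbb[_]ba   read _ → write _, move S, go to p1
p1 | bbbb[_]ba   read _ → write b, move R, go to p3
p3 | bbbbb[b]a   read b → write c, move S, go to p2
p2 | bbbbb[c]a   read c → write b, move R, go to p2
p2 | bbbbbb[a]
No transition is defined for (p2, a); M halts in state p2.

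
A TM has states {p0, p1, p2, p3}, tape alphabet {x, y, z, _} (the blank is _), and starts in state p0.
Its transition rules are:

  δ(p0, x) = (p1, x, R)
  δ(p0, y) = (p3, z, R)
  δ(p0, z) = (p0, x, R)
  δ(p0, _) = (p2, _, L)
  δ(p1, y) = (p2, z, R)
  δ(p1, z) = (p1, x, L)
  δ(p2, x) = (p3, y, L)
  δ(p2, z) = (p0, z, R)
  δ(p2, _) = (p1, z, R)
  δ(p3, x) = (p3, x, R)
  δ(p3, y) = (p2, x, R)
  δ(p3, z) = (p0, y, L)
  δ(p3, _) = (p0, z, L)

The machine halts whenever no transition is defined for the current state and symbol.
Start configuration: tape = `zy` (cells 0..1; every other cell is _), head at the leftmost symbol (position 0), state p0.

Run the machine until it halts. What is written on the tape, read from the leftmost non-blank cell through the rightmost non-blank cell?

state=p0 head=0 tape=[z]y___   (p0,z)→(p0,x,R)
state=p0 head=1 tape=x[y]___   (p0,y)→(p3,z,R)
state=p3 head=2 tape=xz[_]__   (p3,_)→(p0,z,L)
state=p0 head=1 tape=x[z]z__   (p0,z)→(p0,x,R)
state=p0 head=2 tape=xx[z]__   (p0,z)→(p0,x,R)
state=p0 head=3 tape=xxx[_]_   (p0,_)→(p2,_,L)
state=p2 head=2 tape=xx[x]__   (p2,x)→(p3,y,L)
state=p3 head=1 tape=x[x]y__   (p3,x)→(p3,x,R)
state=p3 head=2 tape=xx[y]__   (p3,y)→(p2,x,R)
state=p2 head=3 tape=xxx[_]_   (p2,_)→(p1,z,R)
state=p1 head=4 tape=xxxz[_]
The non-blank tape span at halt is xxxz.

xxxz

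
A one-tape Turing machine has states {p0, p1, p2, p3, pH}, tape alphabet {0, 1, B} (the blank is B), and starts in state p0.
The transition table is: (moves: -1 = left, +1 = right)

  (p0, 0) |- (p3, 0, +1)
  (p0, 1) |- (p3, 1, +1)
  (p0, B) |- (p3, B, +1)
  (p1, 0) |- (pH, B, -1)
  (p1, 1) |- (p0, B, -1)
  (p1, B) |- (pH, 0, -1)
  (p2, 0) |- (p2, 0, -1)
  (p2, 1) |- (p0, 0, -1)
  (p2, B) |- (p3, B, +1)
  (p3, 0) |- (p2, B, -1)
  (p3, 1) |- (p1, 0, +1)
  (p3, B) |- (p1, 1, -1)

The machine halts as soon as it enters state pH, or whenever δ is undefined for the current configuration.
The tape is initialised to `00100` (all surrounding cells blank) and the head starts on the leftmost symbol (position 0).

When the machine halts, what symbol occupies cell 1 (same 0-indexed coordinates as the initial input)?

B

state=p0 head=0 tape=BB[0]0100   (p0,0)→(p3,0,+1)
state=p3 head=1 tape=BB0[0]100   (p3,0)→(p2,B,-1)
state=p2 head=0 tape=BB[0]B100   (p2,0)→(p2,0,-1)
state=p2 head=-1 tape=B[B]0B100   (p2,B)→(p3,B,+1)
state=p3 head=0 tape=BB[0]B100   (p3,0)→(p2,B,-1)
state=p2 head=-1 tape=B[B]BB100   (p2,B)→(p3,B,+1)
state=p3 head=0 tape=BB[B]B100   (p3,B)→(p1,1,-1)
state=p1 head=-1 tape=B[B]1B100   (p1,B)→(pH,0,-1)
state=pH head=-2 tape=[B]01B100
Cell 1 holds B when M halts.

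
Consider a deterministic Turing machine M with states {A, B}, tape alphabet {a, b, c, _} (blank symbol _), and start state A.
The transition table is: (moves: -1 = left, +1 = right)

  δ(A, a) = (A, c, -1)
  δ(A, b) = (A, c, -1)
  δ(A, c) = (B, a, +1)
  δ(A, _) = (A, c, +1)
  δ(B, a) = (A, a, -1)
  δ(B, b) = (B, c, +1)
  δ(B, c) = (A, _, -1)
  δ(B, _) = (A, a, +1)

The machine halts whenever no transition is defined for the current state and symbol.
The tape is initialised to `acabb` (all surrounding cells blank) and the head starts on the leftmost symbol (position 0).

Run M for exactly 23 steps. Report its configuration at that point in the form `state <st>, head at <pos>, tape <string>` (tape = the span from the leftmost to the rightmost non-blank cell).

A | ___[a]cabb   read a → write c, move -1, go to A
A | __[_]ccabb   read _ → write c, move +1, go to A
A | __c[c]cabb   read c → write a, move +1, go to B
B | __ca[c]abb   read c → write _, move -1, go to A
A | __c[a]_abb   read a → write c, move -1, go to A
A | __[c]c_abb   read c → write a, move +1, go to B
B | __a[c]_abb   read c → write _, move -1, go to A
A | __[a]__abb   read a → write c, move -1, go to A
A | _[_]c__abb   read _ → write c, move +1, go to A
A | _c[c]__abb   read c → write a, move +1, go to B
B | _ca[_]_abb   read _ → write a, move +1, go to A
A | _caa[_]abb   read _ → write c, move +1, go to A
A | _caac[a]bb   read a → write c, move -1, go to A
A | _caa[c]cbb   read c → write a, move +1, go to B
B | _caaa[c]bb   read c → write _, move -1, go to A
A | _caa[a]_bb   read a → write c, move -1, go to A
A | _ca[a]c_bb   read a → write c, move -1, go to A
A | _c[a]cc_bb   read a → write c, move -1, go to A
A | _[c]ccc_bb   read c → write a, move +1, go to B
B | _a[c]cc_bb   read c → write _, move -1, go to A
A | _[a]_cc_bb   read a → write c, move -1, go to A
A | [_]c_cc_bb   read _ → write c, move +1, go to A
A | c[c]_cc_bb   read c → write a, move +1, go to B
B | ca[_]cc_bb
After 23 steps: state B, head at -1, tape ca_cc_bb.

state B, head at -1, tape ca_cc_bb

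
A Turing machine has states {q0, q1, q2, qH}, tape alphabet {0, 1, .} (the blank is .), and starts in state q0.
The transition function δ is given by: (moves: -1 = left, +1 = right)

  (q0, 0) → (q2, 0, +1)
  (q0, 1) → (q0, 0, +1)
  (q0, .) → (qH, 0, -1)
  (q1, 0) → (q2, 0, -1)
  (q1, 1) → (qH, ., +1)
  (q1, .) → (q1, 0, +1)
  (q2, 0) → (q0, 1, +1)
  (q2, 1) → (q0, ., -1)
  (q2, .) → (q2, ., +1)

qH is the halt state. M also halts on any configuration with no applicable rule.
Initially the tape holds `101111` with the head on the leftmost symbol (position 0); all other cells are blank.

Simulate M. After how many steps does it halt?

q0 | [1]01111   read 1 → write 0, move +1, go to q0
q0 | 0[0]1111   read 0 → write 0, move +1, go to q2
q2 | 00[1]111   read 1 → write ., move -1, go to q0
q0 | 0[0].111   read 0 → write 0, move +1, go to q2
q2 | 00[.]111   read . → write ., move +1, go to q2
q2 | 00.[1]11   read 1 → write ., move -1, go to q0
q0 | 00[.].11   read . → write 0, move -1, go to qH
qH | 0[0]0.11
M halts after 7 transitions.

7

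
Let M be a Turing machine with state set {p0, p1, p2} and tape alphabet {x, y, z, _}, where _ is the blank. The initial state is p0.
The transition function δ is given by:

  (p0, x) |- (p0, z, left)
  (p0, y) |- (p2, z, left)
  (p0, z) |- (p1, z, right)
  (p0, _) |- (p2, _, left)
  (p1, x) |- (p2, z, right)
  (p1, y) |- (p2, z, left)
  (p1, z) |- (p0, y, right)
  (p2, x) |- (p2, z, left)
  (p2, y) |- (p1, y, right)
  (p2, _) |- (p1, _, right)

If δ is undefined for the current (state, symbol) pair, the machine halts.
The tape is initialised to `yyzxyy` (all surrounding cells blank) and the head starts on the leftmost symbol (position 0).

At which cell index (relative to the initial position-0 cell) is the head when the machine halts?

6

p0 | _[y]yzxyy_   read y → write z, move left, go to p2
p2 | [_]zyzxyy_   read _ → write _, move right, go to p1
p1 | _[z]yzxyy_   read z → write y, move right, go to p0
p0 | _y[y]zxyy_   read y → write z, move left, go to p2
p2 | _[y]zzxyy_   read y → write y, move right, go to p1
p1 | _y[z]zxyy_   read z → write y, move right, go to p0
p0 | _yy[z]xyy_   read z → write z, move right, go to p1
p1 | _yyz[x]yy_   read x → write z, move right, go to p2
p2 | _yyzz[y]y_   read y → write y, move right, go to p1
p1 | _yyzzy[y]_   read y → write z, move left, go to p2
p2 | _yyzz[y]z_   read y → write y, move right, go to p1
p1 | _yyzzy[z]_   read z → write y, move right, go to p0
p0 | _yyzzyy[_]   read _ → write _, move left, go to p2
p2 | _yyzzy[y]_   read y → write y, move right, go to p1
p1 | _yyzzyy[_]
At halt the head is at cell 6.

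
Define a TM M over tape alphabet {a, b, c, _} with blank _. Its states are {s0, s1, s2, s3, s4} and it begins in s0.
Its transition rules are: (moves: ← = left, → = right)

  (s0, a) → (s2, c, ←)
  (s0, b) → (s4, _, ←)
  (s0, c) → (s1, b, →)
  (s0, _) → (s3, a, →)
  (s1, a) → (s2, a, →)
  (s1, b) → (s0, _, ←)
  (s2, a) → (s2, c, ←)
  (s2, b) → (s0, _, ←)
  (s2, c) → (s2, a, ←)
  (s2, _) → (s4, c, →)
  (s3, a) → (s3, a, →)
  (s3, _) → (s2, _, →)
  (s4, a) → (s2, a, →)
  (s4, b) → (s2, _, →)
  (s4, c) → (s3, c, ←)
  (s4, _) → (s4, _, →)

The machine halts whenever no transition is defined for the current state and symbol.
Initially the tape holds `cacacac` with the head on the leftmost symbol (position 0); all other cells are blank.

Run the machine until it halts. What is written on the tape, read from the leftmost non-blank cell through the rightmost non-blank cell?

ccaccacac

s0 | __[c]acacac   read c → write b, move →, go to s1
s1 | __b[a]cacac   read a → write a, move →, go to s2
s2 | __ba[c]acac   read c → write a, move ←, go to s2
s2 | __b[a]aacac   read a → write c, move ←, go to s2
s2 | __[b]caacac   read b → write _, move ←, go to s0
s0 | _[_]_caacac   read _ → write a, move →, go to s3
s3 | _a[_]caacac   read _ → write _, move →, go to s2
s2 | _a_[c]aacac   read c → write a, move ←, go to s2
s2 | _a[_]aaacac   read _ → write c, move →, go to s4
s4 | _ac[a]aacac   read a → write a, move →, go to s2
s2 | _aca[a]acac   read a → write c, move ←, go to s2
s2 | _ac[a]cacac   read a → write c, move ←, go to s2
s2 | _a[c]ccacac   read c → write a, move ←, go to s2
s2 | _[a]accacac   read a → write c, move ←, go to s2
s2 | [_]caccacac   read _ → write c, move →, go to s4
s4 | c[c]accacac   read c → write c, move ←, go to s3
s3 | [c]caccacac
The non-blank tape span at halt is ccaccacac.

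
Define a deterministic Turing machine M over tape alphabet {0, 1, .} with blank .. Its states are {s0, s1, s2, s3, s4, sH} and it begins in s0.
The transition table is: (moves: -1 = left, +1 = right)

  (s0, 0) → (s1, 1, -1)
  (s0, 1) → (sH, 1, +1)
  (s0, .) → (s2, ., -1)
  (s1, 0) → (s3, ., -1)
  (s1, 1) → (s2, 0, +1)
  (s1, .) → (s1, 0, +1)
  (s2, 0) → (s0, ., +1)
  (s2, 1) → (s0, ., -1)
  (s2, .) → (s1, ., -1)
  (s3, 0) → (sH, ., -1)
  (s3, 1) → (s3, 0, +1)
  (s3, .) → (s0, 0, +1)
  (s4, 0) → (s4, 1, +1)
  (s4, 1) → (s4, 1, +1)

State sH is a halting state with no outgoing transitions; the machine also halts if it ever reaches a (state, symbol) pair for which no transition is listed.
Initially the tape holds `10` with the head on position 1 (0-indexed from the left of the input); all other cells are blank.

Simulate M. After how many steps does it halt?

s0 | ..1[0]   read 0 → write 1, move -1, go to s1
s1 | ..[1]1   read 1 → write 0, move +1, go to s2
s2 | ..0[1]   read 1 → write ., move -1, go to s0
s0 | ..[0].   read 0 → write 1, move -1, go to s1
s1 | .[.]1.   read . → write 0, move +1, go to s1
s1 | .0[1].   read 1 → write 0, move +1, go to s2
s2 | .00[.]   read . → write ., move -1, go to s1
s1 | .0[0].   read 0 → write ., move -1, go to s3
s3 | .[0]..   read 0 → write ., move -1, go to sH
sH | [.]...
M halts after 9 transitions.

9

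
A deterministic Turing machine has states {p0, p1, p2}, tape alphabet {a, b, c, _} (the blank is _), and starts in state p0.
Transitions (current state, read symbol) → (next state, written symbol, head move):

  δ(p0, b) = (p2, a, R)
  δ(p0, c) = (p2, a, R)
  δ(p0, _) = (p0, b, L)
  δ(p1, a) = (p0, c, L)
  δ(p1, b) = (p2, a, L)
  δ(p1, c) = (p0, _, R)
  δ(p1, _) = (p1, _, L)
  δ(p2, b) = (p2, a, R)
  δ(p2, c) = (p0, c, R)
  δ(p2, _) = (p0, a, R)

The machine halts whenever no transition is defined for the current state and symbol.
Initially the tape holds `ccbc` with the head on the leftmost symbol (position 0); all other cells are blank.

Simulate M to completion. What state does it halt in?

p0

p0 | [c]cbc___   read c → write a, move R, go to p2
p2 | a[c]bc___   read c → write c, move R, go to p0
p0 | ac[b]c___   read b → write a, move R, go to p2
p2 | aca[c]___   read c → write c, move R, go to p0
p0 | acac[_]__   read _ → write b, move L, go to p0
p0 | aca[c]b__   read c → write a, move R, go to p2
p2 | acaa[b]__   read b → write a, move R, go to p2
p2 | acaaa[_]_   read _ → write a, move R, go to p0
p0 | acaaaa[_]   read _ → write b, move L, go to p0
p0 | acaaa[a]b
No transition is defined for (p0, a); M halts in state p0.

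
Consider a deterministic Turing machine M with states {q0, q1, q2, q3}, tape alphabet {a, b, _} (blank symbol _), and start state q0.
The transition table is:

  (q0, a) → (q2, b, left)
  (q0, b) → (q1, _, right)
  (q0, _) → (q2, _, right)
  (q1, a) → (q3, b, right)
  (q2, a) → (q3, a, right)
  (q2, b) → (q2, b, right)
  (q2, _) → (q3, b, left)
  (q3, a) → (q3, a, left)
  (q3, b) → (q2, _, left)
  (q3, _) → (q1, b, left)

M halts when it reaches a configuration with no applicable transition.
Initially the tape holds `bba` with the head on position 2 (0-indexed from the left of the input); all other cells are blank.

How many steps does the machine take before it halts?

state=q0 head=2 tape=___bb[a]_   (q0,a)→(q2,b,left)
state=q2 head=1 tape=___b[b]b_   (q2,b)→(q2,b,right)
state=q2 head=2 tape=___bb[b]_   (q2,b)→(q2,b,right)
state=q2 head=3 tape=___bbb[_]   (q2,_)→(q3,b,left)
state=q3 head=2 tape=___bb[b]b   (q3,b)→(q2,_,left)
state=q2 head=1 tape=___b[b]_b   (q2,b)→(q2,b,right)
state=q2 head=2 tape=___bb[_]b   (q2,_)→(q3,b,left)
state=q3 head=1 tape=___b[b]bb   (q3,b)→(q2,_,left)
state=q2 head=0 tape=___[b]_bb   (q2,b)→(q2,b,right)
state=q2 head=1 tape=___b[_]bb   (q2,_)→(q3,b,left)
state=q3 head=0 tape=___[b]bbb   (q3,b)→(q2,_,left)
state=q2 head=-1 tape=__[_]_bbb   (q2,_)→(q3,b,left)
state=q3 head=-2 tape=_[_]b_bbb   (q3,_)→(q1,b,left)
state=q1 head=-3 tape=[_]bb_bbb
M halts after 13 transitions.

13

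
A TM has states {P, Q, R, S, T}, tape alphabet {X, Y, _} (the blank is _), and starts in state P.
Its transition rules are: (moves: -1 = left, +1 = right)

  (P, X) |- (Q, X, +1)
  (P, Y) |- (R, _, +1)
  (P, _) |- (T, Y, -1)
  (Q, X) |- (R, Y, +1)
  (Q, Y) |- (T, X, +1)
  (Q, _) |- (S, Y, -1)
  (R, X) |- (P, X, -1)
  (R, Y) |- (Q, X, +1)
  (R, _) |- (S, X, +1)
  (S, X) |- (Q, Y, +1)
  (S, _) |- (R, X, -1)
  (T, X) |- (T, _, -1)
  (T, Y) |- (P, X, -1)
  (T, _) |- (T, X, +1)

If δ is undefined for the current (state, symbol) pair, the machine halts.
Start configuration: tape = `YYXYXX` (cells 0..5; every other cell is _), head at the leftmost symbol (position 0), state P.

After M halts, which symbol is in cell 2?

P | [Y]YXYXX   read Y → write _, move +1, go to R
R | _[Y]XYXX   read Y → write X, move +1, go to Q
Q | _X[X]YXX   read X → write Y, move +1, go to R
R | _XY[Y]XX   read Y → write X, move +1, go to Q
Q | _XYX[X]X   read X → write Y, move +1, go to R
R | _XYXY[X]   read X → write X, move -1, go to P
P | _XYX[Y]X   read Y → write _, move +1, go to R
R | _XYX_[X]   read X → write X, move -1, go to P
P | _XYX[_]X   read _ → write Y, move -1, go to T
T | _XY[X]YX   read X → write _, move -1, go to T
T | _X[Y]_YX   read Y → write X, move -1, go to P
P | _[X]X_YX   read X → write X, move +1, go to Q
Q | _X[X]_YX   read X → write Y, move +1, go to R
R | _XY[_]YX   read _ → write X, move +1, go to S
S | _XYX[Y]X
Cell 2 holds Y when M halts.

Y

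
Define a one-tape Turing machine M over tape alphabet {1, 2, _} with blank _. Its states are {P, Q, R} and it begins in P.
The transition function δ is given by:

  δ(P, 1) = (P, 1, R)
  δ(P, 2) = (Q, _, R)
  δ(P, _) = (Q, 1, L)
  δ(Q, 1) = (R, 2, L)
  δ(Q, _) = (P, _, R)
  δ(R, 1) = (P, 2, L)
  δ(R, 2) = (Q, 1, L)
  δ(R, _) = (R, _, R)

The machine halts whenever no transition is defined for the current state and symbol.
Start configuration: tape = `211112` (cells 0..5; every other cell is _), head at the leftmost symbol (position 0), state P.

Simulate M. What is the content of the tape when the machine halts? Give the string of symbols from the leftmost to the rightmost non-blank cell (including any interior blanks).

state=P head=0 tape=[2]11112____   (P,2)→(Q,_,R)
state=Q head=1 tape=_[1]1112____   (Q,1)→(R,2,L)
state=R head=0 tape=[_]21112____   (R,_)→(R,_,R)
state=R head=1 tape=_[2]1112____   (R,2)→(Q,1,L)
state=Q head=0 tape=[_]11112____   (Q,_)→(P,_,R)
state=P head=1 tape=_[1]1112____   (P,1)→(P,1,R)
state=P head=2 tape=_1[1]112____   (P,1)→(P,1,R)
state=P head=3 tape=_11[1]12____   (P,1)→(P,1,R)
state=P head=4 tape=_111[1]2____   (P,1)→(P,1,R)
state=P head=5 tape=_1111[2]____   (P,2)→(Q,_,R)
state=Q head=6 tape=_1111_[_]___   (Q,_)→(P,_,R)
state=P head=7 tape=_1111__[_]__   (P,_)→(Q,1,L)
state=Q head=6 tape=_1111_[_]1__   (Q,_)→(P,_,R)
state=P head=7 tape=_1111__[1]__   (P,1)→(P,1,R)
state=P head=8 tape=_1111__1[_]_   (P,_)→(Q,1,L)
state=Q head=7 tape=_1111__[1]1_   (Q,1)→(R,2,L)
state=R head=6 tape=_1111_[_]21_   (R,_)→(R,_,R)
state=R head=7 tape=_1111__[2]1_   (R,2)→(Q,1,L)
state=Q head=6 tape=_1111_[_]11_   (Q,_)→(P,_,R)
state=P head=7 tape=_1111__[1]1_   (P,1)→(P,1,R)
state=P head=8 tape=_1111__1[1]_   (P,1)→(P,1,R)
state=P head=9 tape=_1111__11[_]   (P,_)→(Q,1,L)
state=Q head=8 tape=_1111__1[1]1   (Q,1)→(R,2,L)
state=R head=7 tape=_1111__[1]21   (R,1)→(P,2,L)
state=P head=6 tape=_1111_[_]221   (P,_)→(Q,1,L)
state=Q head=5 tape=_1111[_]1221   (Q,_)→(P,_,R)
state=P head=6 tape=_1111_[1]221   (P,1)→(P,1,R)
state=P head=7 tape=_1111_1[2]21   (P,2)→(Q,_,R)
state=Q head=8 tape=_1111_1_[2]1
The non-blank tape span at halt is 1111_1_21.

1111_1_21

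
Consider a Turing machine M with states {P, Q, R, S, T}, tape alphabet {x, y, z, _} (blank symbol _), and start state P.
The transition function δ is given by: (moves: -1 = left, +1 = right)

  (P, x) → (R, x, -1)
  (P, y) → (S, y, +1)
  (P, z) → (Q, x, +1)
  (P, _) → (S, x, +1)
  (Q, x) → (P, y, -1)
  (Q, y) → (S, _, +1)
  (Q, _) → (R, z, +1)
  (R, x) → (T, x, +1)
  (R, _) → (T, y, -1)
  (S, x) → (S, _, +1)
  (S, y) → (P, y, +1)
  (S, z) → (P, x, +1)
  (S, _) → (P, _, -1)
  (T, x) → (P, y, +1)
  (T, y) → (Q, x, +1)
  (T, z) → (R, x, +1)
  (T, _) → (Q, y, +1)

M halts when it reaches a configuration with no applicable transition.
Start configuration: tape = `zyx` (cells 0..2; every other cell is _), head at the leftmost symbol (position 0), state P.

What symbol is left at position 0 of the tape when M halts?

y

state=P head=0 tape=[z]yx_   (P,z)→(Q,x,+1)
state=Q head=1 tape=x[y]x_   (Q,y)→(S,_,+1)
state=S head=2 tape=x_[x]_   (S,x)→(S,_,+1)
state=S head=3 tape=x__[_]   (S,_)→(P,_,-1)
state=P head=2 tape=x_[_]_   (P,_)→(S,x,+1)
state=S head=3 tape=x_x[_]   (S,_)→(P,_,-1)
state=P head=2 tape=x_[x]_   (P,x)→(R,x,-1)
state=R head=1 tape=x[_]x_   (R,_)→(T,y,-1)
state=T head=0 tape=[x]yx_   (T,x)→(P,y,+1)
state=P head=1 tape=y[y]x_   (P,y)→(S,y,+1)
state=S head=2 tape=yy[x]_   (S,x)→(S,_,+1)
state=S head=3 tape=yy_[_]   (S,_)→(P,_,-1)
state=P head=2 tape=yy[_]_   (P,_)→(S,x,+1)
state=S head=3 tape=yyx[_]   (S,_)→(P,_,-1)
state=P head=2 tape=yy[x]_   (P,x)→(R,x,-1)
state=R head=1 tape=y[y]x_
Cell 0 holds y when M halts.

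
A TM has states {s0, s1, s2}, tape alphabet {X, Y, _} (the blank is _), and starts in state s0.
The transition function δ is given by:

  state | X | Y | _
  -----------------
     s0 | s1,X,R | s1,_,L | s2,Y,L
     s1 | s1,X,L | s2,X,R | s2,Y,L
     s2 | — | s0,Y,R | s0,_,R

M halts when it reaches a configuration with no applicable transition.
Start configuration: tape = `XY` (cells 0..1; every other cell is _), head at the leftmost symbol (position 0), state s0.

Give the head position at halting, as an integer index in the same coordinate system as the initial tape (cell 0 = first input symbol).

1

state=s0 head=0 tape=[X]Y__   (s0,X)→(s1,X,R)
state=s1 head=1 tape=X[Y]__   (s1,Y)→(s2,X,R)
state=s2 head=2 tape=XX[_]_   (s2,_)→(s0,_,R)
state=s0 head=3 tape=XX_[_]   (s0,_)→(s2,Y,L)
state=s2 head=2 tape=XX[_]Y   (s2,_)→(s0,_,R)
state=s0 head=3 tape=XX_[Y]   (s0,Y)→(s1,_,L)
state=s1 head=2 tape=XX[_]_   (s1,_)→(s2,Y,L)
state=s2 head=1 tape=X[X]Y_
At halt the head is at cell 1.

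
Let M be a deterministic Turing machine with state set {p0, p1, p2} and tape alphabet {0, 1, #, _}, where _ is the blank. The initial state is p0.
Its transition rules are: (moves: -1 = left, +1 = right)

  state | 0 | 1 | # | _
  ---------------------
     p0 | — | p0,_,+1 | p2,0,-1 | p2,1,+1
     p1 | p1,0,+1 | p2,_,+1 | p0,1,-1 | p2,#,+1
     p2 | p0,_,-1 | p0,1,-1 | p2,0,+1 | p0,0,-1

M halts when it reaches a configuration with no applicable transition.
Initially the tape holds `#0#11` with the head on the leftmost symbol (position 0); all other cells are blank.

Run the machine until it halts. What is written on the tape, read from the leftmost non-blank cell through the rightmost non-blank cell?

1011

state=p0 head=0 tape=__[#]0#11   (p0,#)→(p2,0,-1)
state=p2 head=-1 tape=_[_]00#11   (p2,_)→(p0,0,-1)
state=p0 head=-2 tape=[_]000#11   (p0,_)→(p2,1,+1)
state=p2 head=-1 tape=1[0]00#11   (p2,0)→(p0,_,-1)
state=p0 head=-2 tape=[1]_00#11   (p0,1)→(p0,_,+1)
state=p0 head=-1 tape=_[_]00#11   (p0,_)→(p2,1,+1)
state=p2 head=0 tape=_1[0]0#11   (p2,0)→(p0,_,-1)
state=p0 head=-1 tape=_[1]_0#11   (p0,1)→(p0,_,+1)
state=p0 head=0 tape=__[_]0#11   (p0,_)→(p2,1,+1)
state=p2 head=1 tape=__1[0]#11   (p2,0)→(p0,_,-1)
state=p0 head=0 tape=__[1]_#11   (p0,1)→(p0,_,+1)
state=p0 head=1 tape=___[_]#11   (p0,_)→(p2,1,+1)
state=p2 head=2 tape=___1[#]11   (p2,#)→(p2,0,+1)
state=p2 head=3 tape=___10[1]1   (p2,1)→(p0,1,-1)
state=p0 head=2 tape=___1[0]11
The non-blank tape span at halt is 1011.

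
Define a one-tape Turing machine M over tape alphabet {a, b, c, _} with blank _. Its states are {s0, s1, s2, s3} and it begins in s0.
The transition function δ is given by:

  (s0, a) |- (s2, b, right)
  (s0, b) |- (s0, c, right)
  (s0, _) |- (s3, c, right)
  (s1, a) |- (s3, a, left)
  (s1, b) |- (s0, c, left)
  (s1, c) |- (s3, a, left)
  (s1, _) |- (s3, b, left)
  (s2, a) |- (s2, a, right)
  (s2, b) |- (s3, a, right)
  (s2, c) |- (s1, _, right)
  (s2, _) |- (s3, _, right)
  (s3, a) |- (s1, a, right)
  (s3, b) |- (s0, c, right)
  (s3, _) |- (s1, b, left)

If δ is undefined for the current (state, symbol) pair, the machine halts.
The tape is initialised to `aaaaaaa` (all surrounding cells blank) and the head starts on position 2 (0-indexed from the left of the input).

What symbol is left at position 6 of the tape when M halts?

s0 | aa[a]aaaa__   read a → write b, move right, go to s2
s2 | aab[a]aaa__   read a → write a, move right, go to s2
s2 | aaba[a]aa__   read a → write a, move right, go to s2
s2 | aabaa[a]a__   read a → write a, move right, go to s2
s2 | aabaaa[a]__   read a → write a, move right, go to s2
s2 | aabaaaa[_]_   read _ → write _, move right, go to s3
s3 | aabaaaa_[_]   read _ → write b, move left, go to s1
s1 | aabaaaa[_]b   read _ → write b, move left, go to s3
s3 | aabaaa[a]bb   read a → write a, move right, go to s1
s1 | aabaaaa[b]b   read b → write c, move left, go to s0
s0 | aabaaa[a]cb   read a → write b, move right, go to s2
s2 | aabaaab[c]b   read c → write _, move right, go to s1
s1 | aabaaab_[b]   read b → write c, move left, go to s0
s0 | aabaaab[_]c   read _ → write c, move right, go to s3
s3 | aabaaabc[c]
Cell 6 holds b when M halts.

b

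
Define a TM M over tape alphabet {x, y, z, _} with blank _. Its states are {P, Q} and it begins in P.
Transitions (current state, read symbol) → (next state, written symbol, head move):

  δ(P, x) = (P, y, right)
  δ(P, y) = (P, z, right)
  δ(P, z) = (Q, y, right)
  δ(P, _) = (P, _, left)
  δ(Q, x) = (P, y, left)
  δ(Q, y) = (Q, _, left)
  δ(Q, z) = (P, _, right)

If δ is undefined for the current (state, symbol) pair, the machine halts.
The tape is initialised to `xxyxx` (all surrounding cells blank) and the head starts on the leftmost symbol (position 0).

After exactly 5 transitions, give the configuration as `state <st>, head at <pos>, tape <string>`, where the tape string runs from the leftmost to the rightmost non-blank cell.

P | [x]xyxx_   read x → write y, move right, go to P
P | y[x]yxx_   read x → write y, move right, go to P
P | yy[y]xx_   read y → write z, move right, go to P
P | yyz[x]x_   read x → write y, move right, go to P
P | yyzy[x]_   read x → write y, move right, go to P
P | yyzyy[_]
After 5 steps: state P, head at 5, tape yyzyy.

state P, head at 5, tape yyzyy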